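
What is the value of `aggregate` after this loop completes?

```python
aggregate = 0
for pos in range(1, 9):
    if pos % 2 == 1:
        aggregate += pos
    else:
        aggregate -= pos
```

Add odd, subtract even
`aggregate` takes the values: 0 → 1 → -1 → 2 → -2 → 3 → -3 → 4 → -4

Answer: -4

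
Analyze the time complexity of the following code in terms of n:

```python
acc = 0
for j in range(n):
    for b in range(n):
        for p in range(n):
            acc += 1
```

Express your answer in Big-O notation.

Each loop level contributes: n × n × n. Multiplying the contributions gives O(n^3).

Answer: O(n^3)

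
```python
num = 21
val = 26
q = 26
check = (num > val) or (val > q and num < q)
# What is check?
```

Trace:
`num = 21` → num = 21
`val = 26` → val = 26
`q = 26` → q = 26
`check = (num > val) or (val > q and num < q)` → check = False
So check = False

Answer: False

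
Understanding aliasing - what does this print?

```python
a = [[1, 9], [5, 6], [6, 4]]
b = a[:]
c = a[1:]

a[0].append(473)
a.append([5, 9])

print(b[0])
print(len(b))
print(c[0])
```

Key concept: slice with nested mutation.
Step by step:
`a = [[1, 9], [5, 6], [6, 4]]` → a = [[1, 9], [5, 6], [6, 4]]
`b = a[:]` → b = [[1, 9], [5, 6], [6, 4]]
`c = a[1:]` → c = [[5, 6], [6, 4]]
`a[0].append(473)` → a = [[1, 9, 473], [5, 6], [6, 4]]; b = [[1, 9, 473], [5, 6], [6, 4]]
`a.append([5, 9])` → a = [[1, 9, 473], [5, 6], [6, 4], [5, 9]]
`print(b[0])` → prints [1, 9, 473]
`print(len(b))` → prints 3
`print(c[0])` → prints [5, 6]

Answer:
[1, 9, 473]
3
[5, 6]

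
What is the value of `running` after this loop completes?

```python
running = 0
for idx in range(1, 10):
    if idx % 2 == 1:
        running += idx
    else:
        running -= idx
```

Add odd, subtract even
`running` takes the values: 0 → 1 → -1 → 2 → -2 → 3 → -3 → 4 → -4 → 5

Answer: 5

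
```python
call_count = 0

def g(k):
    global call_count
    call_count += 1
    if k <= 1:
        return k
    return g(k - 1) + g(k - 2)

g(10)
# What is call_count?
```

Calls(k) = 1 + Calls(k-1) + Calls(k-2); Calls(0)=Calls(1)=1. For k=10 this gives 177.

Answer: 177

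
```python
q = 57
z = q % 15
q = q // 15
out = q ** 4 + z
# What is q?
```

Trace:
`q = 57` → q = 57
`z = q % 15` → z = 12
`q = q // 15` → q = 3
`out = q ** 4 + z` → out = 93
So q = 3

Answer: 3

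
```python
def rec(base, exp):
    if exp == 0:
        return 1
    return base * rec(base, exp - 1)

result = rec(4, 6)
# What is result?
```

rec(4, 6) = 4 * 4 * 4 * 4 * 4 * 4 = 4096

Answer: 4096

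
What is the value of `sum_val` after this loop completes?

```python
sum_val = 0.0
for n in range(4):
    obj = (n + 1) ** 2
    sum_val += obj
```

Sum of squared losses 1² + 2² + ... + 4²
`sum_val` takes the values: 0.0 → 1.0 → 5.0 → 14.0 → 30.0

Answer: 30.0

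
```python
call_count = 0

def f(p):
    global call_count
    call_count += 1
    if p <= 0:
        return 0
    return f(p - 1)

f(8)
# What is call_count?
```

Linear recursion stepping by 1: 9 calls from p=8 down to ≤0.

Answer: 9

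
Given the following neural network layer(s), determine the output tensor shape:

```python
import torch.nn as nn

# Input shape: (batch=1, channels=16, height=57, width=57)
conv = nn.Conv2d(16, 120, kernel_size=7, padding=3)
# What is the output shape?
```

Input: (1, 16, 57, 57) -> Output: (1, 120, 57, 57)

Answer: (1, 120, 57, 57)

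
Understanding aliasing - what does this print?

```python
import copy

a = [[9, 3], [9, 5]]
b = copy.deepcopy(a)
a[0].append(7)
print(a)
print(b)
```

Key concept: deep copy is fully independent.
Step by step:
`a = [[9, 3], [9, 5]]` → a = [[9, 3], [9, 5]]
`b = copy.deepcopy(a)` → b = [[9, 3], [9, 5]]
`a[0].append(7)` → a = [[9, 3, 7], [9, 5]]
`print(a)` → prints [[9, 3, 7], [9, 5]]
`print(b)` → prints [[9, 3], [9, 5]]

Answer:
[[9, 3, 7], [9, 5]]
[[9, 3], [9, 5]]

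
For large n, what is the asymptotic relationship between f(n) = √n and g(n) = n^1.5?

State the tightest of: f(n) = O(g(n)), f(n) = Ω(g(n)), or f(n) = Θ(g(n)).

√n vs n^1.5: f(n) = O(g(n)) but not Ω(g(n)) — n^1.5 grows strictly faster than √n.

Answer: f(n) = O(g(n)) but not Ω(g(n)) — n^1.5 grows strictly faster than √n.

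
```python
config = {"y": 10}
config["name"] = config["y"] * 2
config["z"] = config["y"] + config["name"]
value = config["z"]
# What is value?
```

Trace:
`config = {"y": 10}` → config = {'y': 10}
`config["name"] = config["y"] * 2` → config = {'y': 10, 'name': 20}
`config["z"] = config["y"] + config["name"]` → config = {'y': 10, 'name': 20, 'z': 30}
`value = config["z"]` → value = 30
So value = 30

Answer: 30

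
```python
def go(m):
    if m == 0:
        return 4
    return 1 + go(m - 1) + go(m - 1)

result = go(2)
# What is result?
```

go(m) = 1 + 2·go(m-1), go(0)=4. Closed form: (4+1)·2^2 - 1 = 19.

Answer: 19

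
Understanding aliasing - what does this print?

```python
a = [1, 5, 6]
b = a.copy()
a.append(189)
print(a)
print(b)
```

Key concept: list.copy() creates independent copy.
Step by step:
`a = [1, 5, 6]` → a = [1, 5, 6]
`b = a.copy()` → b = [1, 5, 6]
`a.append(189)` → a = [1, 5, 6, 189]
`print(a)` → prints [1, 5, 6, 189]
`print(b)` → prints [1, 5, 6]

Answer:
[1, 5, 6, 189]
[1, 5, 6]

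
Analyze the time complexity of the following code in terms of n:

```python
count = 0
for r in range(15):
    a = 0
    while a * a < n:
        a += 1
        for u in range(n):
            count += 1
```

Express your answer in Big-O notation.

Each loop level contributes: 1 × √n × n. Multiplying the contributions gives O(n√n).

Answer: O(n√n)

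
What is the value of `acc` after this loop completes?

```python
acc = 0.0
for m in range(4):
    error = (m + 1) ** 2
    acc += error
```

Sum of squared losses 1² + 2² + ... + 4²
`acc` takes the values: 0.0 → 1.0 → 5.0 → 14.0 → 30.0

Answer: 30.0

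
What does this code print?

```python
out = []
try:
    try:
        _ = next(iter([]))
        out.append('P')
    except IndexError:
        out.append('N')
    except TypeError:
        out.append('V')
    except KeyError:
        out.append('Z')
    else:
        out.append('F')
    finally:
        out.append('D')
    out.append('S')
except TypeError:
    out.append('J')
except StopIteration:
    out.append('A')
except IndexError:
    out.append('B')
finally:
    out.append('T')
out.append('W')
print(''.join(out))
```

Execution trace: 'D' (inner finally) → 'A' (except StopIteration) → 'T' (finally) → 'W' (after the try/except). Output: DATW

Answer: DATW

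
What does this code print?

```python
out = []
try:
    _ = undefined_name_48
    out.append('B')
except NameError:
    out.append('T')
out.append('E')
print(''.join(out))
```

Execution trace: 'T' (except NameError) → 'E' (after the try/except). Output: TE

Answer: TE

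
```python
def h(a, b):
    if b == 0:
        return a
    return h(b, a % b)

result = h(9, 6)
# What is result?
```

h(9, 6) -> h(6, 3) -> h(3, 0) -> 3

Answer: 3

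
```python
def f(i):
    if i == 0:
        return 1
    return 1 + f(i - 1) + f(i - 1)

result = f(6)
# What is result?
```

f(i) = 1 + 2·f(i-1), f(0)=1. Closed form: (1+1)·2^6 - 1 = 127.

Answer: 127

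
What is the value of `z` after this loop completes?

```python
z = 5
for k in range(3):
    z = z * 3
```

Multiply by 3, 3 times: 5 * 3^3 = 135
`z` takes the values: 5 → 15 → 45 → 135

Answer: 135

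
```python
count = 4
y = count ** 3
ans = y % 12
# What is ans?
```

Trace:
`count = 4` → count = 4
`y = count ** 3` → y = 64
`ans = y % 12` → ans = 4
So ans = 4

Answer: 4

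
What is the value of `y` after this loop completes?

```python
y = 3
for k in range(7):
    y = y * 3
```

Multiply by 3, 7 times: 3 * 3^7 = 6561
`y` takes the values: 3 → 9 → 27 → 81 → 243 → 729 → 2187 → 6561

Answer: 6561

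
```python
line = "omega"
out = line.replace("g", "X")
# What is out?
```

Trace:
`line = "omega"` → line = 'omega'
`out = line.replace("g", "X")` → out = 'omeXa'
So out = 'omeXa'

Answer: 'omeXa'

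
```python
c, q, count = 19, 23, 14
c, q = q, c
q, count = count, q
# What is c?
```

Trace:
`c, q, count = 19, 23, 14` → c = 19; q = 23; count = 14
`c, q = q, c` → c = 23; q = 19
`q, count = count, q` → q = 14; count = 19
So c = 23

Answer: 23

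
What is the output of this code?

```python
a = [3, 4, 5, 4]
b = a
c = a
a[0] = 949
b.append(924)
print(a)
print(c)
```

Key concept: multiple aliases.
Step by step:
`a = [3, 4, 5, 4]` → a = [3, 4, 5, 4]
`b = a` → b = [3, 4, 5, 4] (same object as a)
`c = a` → c = [3, 4, 5, 4] (same object as a, b)
`a[0] = 949` → a = [949, 4, 5, 4] (same object as b, c); b = [949, 4, 5, 4] (same object as a, c); c = [949, 4, 5, 4] (same object as a, b)
`b.append(924)` → a = [949, 4, 5, 4, 924] (same object as b, c); b = [949, 4, 5, 4, 924] (same object as a, c); c = [949, 4, 5, 4, 924] (same object as a, b)
`print(a)` → prints [949, 4, 5, 4, 924]
`print(c)` → prints [949, 4, 5, 4, 924]

Answer:
[949, 4, 5, 4, 924]
[949, 4, 5, 4, 924]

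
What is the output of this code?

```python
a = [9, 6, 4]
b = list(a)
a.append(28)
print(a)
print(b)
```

Key concept: list() constructor creates copy.
Step by step:
`a = [9, 6, 4]` → a = [9, 6, 4]
`b = list(a)` → b = [9, 6, 4]
`a.append(28)` → a = [9, 6, 4, 28]
`print(a)` → prints [9, 6, 4, 28]
`print(b)` → prints [9, 6, 4]

Answer:
[9, 6, 4, 28]
[9, 6, 4]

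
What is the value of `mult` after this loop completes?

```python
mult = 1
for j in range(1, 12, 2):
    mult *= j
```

Product of 1, 3, 5, ... up to 11
`mult` takes the values: 1 → 3 → 15 → 105 → 945 → 10395

Answer: 10395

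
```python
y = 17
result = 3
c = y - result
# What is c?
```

Trace:
`y = 17` → y = 17
`result = 3` → result = 3
`c = y - result` → c = 14
So c = 14

Answer: 14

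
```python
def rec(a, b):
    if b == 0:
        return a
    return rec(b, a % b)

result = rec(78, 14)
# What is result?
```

rec(78, 14) -> rec(14, 8) -> rec(8, 6) -> rec(6, 2) -> rec(2, 0) -> 2

Answer: 2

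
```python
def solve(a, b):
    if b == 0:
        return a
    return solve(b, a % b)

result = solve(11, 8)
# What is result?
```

solve(11, 8) -> solve(8, 3) -> solve(3, 2) -> solve(2, 1) -> solve(1, 0) -> 1

Answer: 1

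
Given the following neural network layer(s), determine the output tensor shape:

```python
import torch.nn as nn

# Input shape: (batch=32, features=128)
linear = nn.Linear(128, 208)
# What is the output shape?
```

Input: (32, 128) -> Output: (32, 208)

Answer: (32, 208)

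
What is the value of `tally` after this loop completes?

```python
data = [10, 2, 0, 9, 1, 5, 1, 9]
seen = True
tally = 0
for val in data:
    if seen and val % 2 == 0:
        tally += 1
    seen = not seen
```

Count even values at even positions
`tally` takes the values: 0 → 1 → 2

Answer: 2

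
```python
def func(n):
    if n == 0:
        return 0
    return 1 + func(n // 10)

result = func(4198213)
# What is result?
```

Count of digits of 4198213: 7

Answer: 7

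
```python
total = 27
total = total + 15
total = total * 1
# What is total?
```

Trace:
`total = 27` → total = 27
`total = total + 15` → total = 42
`total = total * 1` → total = 42
So total = 42

Answer: 42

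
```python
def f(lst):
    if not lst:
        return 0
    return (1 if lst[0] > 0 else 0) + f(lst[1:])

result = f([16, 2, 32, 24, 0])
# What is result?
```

Count of positive elements in [16, 2, 32, 24, 0] = 4

Answer: 4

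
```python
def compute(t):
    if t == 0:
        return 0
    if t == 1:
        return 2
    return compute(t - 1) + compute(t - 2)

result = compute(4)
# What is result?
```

Build up from base cases: compute(0)=0, compute(1)=2, compute(2)=2, compute(3)=4, compute(4)=6

Answer: 6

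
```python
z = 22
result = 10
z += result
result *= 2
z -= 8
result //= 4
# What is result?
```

Trace:
`z = 22` → z = 22
`result = 10` → result = 10
`z += result` → z = 32
`result *= 2` → result = 20
`z -= 8` → z = 24
`result //= 4` → result = 5
So result = 5

Answer: 5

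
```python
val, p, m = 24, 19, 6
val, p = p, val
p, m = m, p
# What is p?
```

Trace:
`val, p, m = 24, 19, 6` → val = 24; p = 19; m = 6
`val, p = p, val` → val = 19; p = 24
`p, m = m, p` → p = 6; m = 24
So p = 6

Answer: 6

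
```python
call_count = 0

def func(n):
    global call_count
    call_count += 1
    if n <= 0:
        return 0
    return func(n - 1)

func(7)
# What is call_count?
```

Linear recursion stepping by 1: 8 calls from n=7 down to ≤0.

Answer: 8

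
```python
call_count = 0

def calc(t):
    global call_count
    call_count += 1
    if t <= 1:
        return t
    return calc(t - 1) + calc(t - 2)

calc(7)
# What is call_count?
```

Calls(t) = 1 + Calls(t-1) + Calls(t-2); Calls(0)=Calls(1)=1. For t=7 this gives 41.

Answer: 41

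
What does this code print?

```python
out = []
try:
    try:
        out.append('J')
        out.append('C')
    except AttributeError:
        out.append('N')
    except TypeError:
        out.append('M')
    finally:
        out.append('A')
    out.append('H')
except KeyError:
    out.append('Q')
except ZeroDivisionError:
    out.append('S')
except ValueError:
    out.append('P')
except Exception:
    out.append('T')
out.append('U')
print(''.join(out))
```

Execution trace: 'J' (inner try body) → 'C' (inner try body, no exception) → 'A' (inner finally) → 'H' (try body, no exception) → 'U' (after the try/except). Output: JCAHU

Answer: JCAHU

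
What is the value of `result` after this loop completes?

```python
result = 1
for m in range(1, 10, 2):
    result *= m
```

Product of 1, 3, 5, ... up to 9
`result` takes the values: 1 → 3 → 15 → 105 → 945

Answer: 945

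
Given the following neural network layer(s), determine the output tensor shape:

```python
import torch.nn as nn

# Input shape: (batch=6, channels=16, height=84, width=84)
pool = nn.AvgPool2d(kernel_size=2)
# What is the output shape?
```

Input: (6, 16, 84, 84) -> Output: (6, 16, 42, 42)

Answer: (6, 16, 42, 42)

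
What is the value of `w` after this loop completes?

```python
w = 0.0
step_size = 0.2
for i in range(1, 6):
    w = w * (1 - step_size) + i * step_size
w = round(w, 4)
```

Moving average with lr=0.2
`w` takes the values: 0.0 → 0.2 → 0.56 → 1.048 → 1.6384 → 2.31072 → 2.3107

Answer: 2.3107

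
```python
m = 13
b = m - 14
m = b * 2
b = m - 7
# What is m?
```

Trace:
`m = 13` → m = 13
`b = m - 14` → b = -1
`m = b * 2` → m = -2
`b = m - 7` → b = -9
So m = -2

Answer: -2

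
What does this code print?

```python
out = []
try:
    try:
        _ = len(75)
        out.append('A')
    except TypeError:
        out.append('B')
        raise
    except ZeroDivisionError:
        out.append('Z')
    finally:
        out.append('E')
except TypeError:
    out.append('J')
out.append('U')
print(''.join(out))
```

Execution trace: 'B' (inner except TypeError) → 'E' (inner finally) → 'J' (outer except TypeError) → 'U' (after the try/except). Output: BEJU

Answer: BEJU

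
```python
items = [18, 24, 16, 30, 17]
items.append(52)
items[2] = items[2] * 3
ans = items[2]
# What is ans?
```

Trace:
`items = [18, 24, 16, 30, 17]` → items = [18, 24, 16, 30, 17]
`items.append(52)` → items = [18, 24, 16, 30, 17, 52]
`items[2] = items[2] * 3` → items = [18, 24, 48, 30, 17, 52]
`ans = items[2]` → ans = 48
So ans = 48

Answer: 48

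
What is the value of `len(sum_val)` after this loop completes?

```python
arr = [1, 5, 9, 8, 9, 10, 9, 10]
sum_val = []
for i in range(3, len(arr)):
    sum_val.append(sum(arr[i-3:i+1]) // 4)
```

Number of 4-element averages
`sum_val` takes the values: [] → [5] → [5, 7] → [5, 7, 9] → [5, 7, 9, 9] → [5, 7, 9, 9, 9]
So `len(sum_val)` = 5

Answer: 5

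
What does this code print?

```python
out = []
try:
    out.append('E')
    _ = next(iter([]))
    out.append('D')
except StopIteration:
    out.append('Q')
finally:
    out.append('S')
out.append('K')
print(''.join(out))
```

Execution trace: 'E' (try body) → 'Q' (except StopIteration) → 'S' (finally) → 'K' (after the try/except). Output: EQSK

Answer: EQSK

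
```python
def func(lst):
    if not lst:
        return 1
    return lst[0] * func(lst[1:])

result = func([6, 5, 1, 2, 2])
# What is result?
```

Product over [6, 5, 1, 2, 2] = 6 * 5 * 1 * 2 * 2 = 120

Answer: 120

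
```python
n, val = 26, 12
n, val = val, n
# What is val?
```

Trace:
`n, val = 26, 12` → n = 26; val = 12
`n, val = val, n` → n = 12; val = 26
So val = 26

Answer: 26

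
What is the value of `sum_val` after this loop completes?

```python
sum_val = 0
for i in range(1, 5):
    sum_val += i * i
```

Sum of squares 1² to 4² = 30
`sum_val` takes the values: 0 → 1 → 5 → 14 → 30

Answer: 30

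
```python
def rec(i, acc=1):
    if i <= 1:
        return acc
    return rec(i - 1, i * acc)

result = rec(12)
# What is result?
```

Accumulator trace (n, acc): (12, 1) -> (11, 12) -> (10, 132) -> (9, 1320) -> (8, 11880) -> (7, 95040) -> (6, 665280) -> (5, 3991680) -> (4, 19958400) -> (3, 79833600) -> (2, 239500800) -> (1, 479001600) -> return 479001600

Answer: 479001600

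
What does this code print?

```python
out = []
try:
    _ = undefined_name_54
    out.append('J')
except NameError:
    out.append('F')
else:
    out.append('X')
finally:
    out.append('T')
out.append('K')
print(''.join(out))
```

Execution trace: 'F' (except NameError) → 'T' (finally) → 'K' (after the try/except). Output: FTK

Answer: FTK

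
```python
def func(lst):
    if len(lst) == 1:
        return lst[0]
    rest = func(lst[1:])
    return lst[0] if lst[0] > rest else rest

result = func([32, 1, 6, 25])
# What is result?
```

Recursive max over [32, 1, 6, 25] = 32

Answer: 32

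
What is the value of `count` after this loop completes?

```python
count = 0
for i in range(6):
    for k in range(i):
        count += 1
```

Triangle number: 0+1+2+...+5
`count` takes the values: 0 → 1 → 2 → 3 → 4 → 5 → 6 → 7 → 8 → 9 → 10 → 11 → 12 → 13 → 14 → 15

Answer: 15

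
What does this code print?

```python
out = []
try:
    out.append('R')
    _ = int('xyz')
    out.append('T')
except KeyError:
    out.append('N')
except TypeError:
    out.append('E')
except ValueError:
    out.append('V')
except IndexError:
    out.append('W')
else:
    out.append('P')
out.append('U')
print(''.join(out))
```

Execution trace: 'R' (try body) → 'V' (except ValueError) → 'U' (after the try/except). Output: RVU

Answer: RVU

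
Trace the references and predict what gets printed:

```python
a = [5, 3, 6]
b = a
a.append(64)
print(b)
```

Key concept: basic list aliasing.
Step by step:
`a = [5, 3, 6]` → a = [5, 3, 6]
`b = a` → b = [5, 3, 6] (same object as a)
`a.append(64)` → a = [5, 3, 6, 64] (same object as b); b = [5, 3, 6, 64] (same object as a)
`print(b)` → prints [5, 3, 6, 64]

Answer: [5, 3, 6, 64]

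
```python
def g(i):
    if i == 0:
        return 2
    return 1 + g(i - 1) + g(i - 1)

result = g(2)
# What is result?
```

g(i) = 1 + 2·g(i-1), g(0)=2. Closed form: (2+1)·2^2 - 1 = 11.

Answer: 11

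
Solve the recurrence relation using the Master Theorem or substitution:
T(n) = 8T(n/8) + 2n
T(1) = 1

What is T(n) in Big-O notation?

By Master Theorem: a=8, b=8, f(n)=2n. Since log_8(8) = 1 and f(n) = Θ(n^1), Case 2 applies. T(n) = O(n log n).

Answer: O(n log n)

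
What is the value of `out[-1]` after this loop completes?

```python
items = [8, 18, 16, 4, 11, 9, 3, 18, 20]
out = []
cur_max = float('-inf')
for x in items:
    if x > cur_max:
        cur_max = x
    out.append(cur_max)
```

Running max ends at 20
`out` takes the values: [] → [8] → [8, 18] → [8, 18, 18] → [8, 18, 18, 18] → [8, 18, 18, 18, 18] → [8, 18, 18, 18, 18, 18] → [8, 18, 18, 18, 18, 18, 18] → [8, 18, 18, 18, 18, 18, 18, 18] → [8, 18, 18, 18, 18, 18, 18, 18, 20]
So `out[-1]` = 20

Answer: 20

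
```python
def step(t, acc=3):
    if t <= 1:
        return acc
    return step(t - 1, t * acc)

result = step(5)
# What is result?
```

Accumulator trace (n, acc): (5, 3) -> (4, 15) -> (3, 60) -> (2, 180) -> (1, 360) -> return 360

Answer: 360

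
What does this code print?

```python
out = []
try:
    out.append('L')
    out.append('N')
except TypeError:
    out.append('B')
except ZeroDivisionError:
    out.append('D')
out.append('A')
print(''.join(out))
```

Execution trace: 'L' (try body) → 'N' (try body, no exception) → 'A' (after the try/except). Output: LNA

Answer: LNA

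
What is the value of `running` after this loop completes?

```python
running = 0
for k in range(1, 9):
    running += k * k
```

Sum of squares 1² to 8² = 204
`running` takes the values: 0 → 1 → 5 → 14 → 30 → 55 → 91 → 140 → 204

Answer: 204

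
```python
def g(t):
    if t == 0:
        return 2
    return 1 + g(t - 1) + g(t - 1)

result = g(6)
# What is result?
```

g(t) = 1 + 2·g(t-1), g(0)=2. Closed form: (2+1)·2^6 - 1 = 191.

Answer: 191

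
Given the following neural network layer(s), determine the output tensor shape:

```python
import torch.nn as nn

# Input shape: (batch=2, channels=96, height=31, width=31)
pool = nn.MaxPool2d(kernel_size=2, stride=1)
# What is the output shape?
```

Input: (2, 96, 31, 31) -> Output: (2, 96, 30, 30)

Answer: (2, 96, 30, 30)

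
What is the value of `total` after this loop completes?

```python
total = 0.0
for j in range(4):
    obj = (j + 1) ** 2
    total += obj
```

Sum of squared losses 1² + 2² + ... + 4²
`total` takes the values: 0.0 → 1.0 → 5.0 → 14.0 → 30.0

Answer: 30.0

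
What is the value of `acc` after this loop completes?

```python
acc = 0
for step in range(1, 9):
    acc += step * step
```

Sum of squares 1² to 8² = 204
`acc` takes the values: 0 → 1 → 5 → 14 → 30 → 55 → 91 → 140 → 204

Answer: 204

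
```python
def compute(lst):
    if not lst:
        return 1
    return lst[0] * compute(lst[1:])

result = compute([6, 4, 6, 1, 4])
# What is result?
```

Product over [6, 4, 6, 1, 4] = 6 * 4 * 6 * 1 * 4 = 576

Answer: 576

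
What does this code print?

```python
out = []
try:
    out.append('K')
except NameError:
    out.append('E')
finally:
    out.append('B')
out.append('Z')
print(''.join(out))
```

Execution trace: 'K' (try body, no exception) → 'B' (finally) → 'Z' (after the try/except). Output: KBZ

Answer: KBZ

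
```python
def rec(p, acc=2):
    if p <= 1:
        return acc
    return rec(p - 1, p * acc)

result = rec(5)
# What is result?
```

Accumulator trace (n, acc): (5, 2) -> (4, 10) -> (3, 40) -> (2, 120) -> (1, 240) -> return 240

Answer: 240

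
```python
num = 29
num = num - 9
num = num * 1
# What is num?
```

Trace:
`num = 29` → num = 29
`num = num - 9` → num = 20
`num = num * 1` → num = 20
So num = 20

Answer: 20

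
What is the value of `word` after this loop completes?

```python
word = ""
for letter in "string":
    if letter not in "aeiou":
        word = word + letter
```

Remove vowels from 'string'
`word` takes the values: "" → "s" → "st" → "str" → "strn" → "strng"

Answer: "strng"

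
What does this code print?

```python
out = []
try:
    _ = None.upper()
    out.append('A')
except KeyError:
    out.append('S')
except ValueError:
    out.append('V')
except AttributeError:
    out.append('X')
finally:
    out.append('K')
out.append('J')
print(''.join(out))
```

Execution trace: 'X' (except AttributeError) → 'K' (finally) → 'J' (after the try/except). Output: XKJ

Answer: XKJ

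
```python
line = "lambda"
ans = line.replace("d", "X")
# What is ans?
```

Trace:
`line = "lambda"` → line = 'lambda'
`ans = line.replace("d", "X")` → ans = 'lambXa'
So ans = 'lambXa'

Answer: 'lambXa'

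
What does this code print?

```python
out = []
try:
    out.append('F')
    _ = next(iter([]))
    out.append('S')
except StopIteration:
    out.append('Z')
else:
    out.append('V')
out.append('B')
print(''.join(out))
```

Execution trace: 'F' (try body) → 'Z' (except StopIteration) → 'B' (after the try/except). Output: FZB

Answer: FZB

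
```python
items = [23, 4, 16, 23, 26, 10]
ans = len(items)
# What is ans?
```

Trace:
`items = [23, 4, 16, 23, 26, 10]` → items = [23, 4, 16, 23, 26, 10]
`ans = len(items)` → ans = 6
So ans = 6

Answer: 6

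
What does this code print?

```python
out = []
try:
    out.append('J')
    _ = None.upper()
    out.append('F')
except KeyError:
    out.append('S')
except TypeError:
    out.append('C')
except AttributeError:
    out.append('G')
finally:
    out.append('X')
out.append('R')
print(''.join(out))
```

Execution trace: 'J' (try body) → 'G' (except AttributeError) → 'X' (finally) → 'R' (after the try/except). Output: JGXR

Answer: JGXR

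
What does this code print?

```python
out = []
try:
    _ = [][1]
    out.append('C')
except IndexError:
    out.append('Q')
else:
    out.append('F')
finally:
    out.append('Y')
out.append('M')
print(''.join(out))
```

Execution trace: 'Q' (except IndexError) → 'Y' (finally) → 'M' (after the try/except). Output: QYM

Answer: QYM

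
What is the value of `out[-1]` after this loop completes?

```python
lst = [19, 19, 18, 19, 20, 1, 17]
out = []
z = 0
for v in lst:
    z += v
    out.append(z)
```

Cumulative sum ends at 113
`out` takes the values: [] → [19] → [19, 38] → [19, 38, 56] → [19, 38, 56, 75] → [19, 38, 56, 75, 95] → [19, 38, 56, 75, 95, 96] → [19, 38, 56, 75, 95, 96, 113]
So `out[-1]` = 113

Answer: 113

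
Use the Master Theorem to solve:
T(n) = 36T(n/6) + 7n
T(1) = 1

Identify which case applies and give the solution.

a=36, b=6, f(n)=7n. log_6(36) = 2. Since c=1 < 2, Case 1 applies: T(n) = Θ(n^log_b(a)) = O(n^2).

Answer: O(n^2) - Case 1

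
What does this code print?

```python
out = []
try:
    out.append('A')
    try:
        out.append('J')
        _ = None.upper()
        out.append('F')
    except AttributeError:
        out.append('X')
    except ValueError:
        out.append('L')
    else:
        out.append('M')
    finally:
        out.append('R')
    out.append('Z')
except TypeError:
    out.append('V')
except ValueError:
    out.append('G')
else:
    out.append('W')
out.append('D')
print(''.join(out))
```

Execution trace: 'A' (try body) → 'J' (inner try body) → 'X' (inner except AttributeError) → 'R' (inner finally) → 'Z' (try body, no exception) → 'W' (else) → 'D' (after the try/except). Output: AJXRZWD

Answer: AJXRZWD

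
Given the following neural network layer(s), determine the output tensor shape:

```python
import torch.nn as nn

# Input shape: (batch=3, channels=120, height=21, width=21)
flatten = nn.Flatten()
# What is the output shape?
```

Input: (3, 120, 21, 21) -> Output: (3, 52920)

Answer: (3, 52920)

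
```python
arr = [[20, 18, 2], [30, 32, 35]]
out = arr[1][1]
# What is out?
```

Trace:
`arr = [[20, 18, 2], [30, 32, 35]]` → arr = [[20, 18, 2], [30, 32, 35]]
`out = arr[1][1]` → out = 32
So out = 32

Answer: 32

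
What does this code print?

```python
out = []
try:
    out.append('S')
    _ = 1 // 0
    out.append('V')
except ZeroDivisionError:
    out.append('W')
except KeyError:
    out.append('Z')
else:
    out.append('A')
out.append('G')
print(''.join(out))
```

Execution trace: 'S' (try body) → 'W' (except ZeroDivisionError) → 'G' (after the try/except). Output: SWG

Answer: SWG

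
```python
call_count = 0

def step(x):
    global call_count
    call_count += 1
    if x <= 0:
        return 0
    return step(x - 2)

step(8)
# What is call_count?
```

Linear recursion stepping by 2: 5 calls from x=8 down to ≤0.

Answer: 5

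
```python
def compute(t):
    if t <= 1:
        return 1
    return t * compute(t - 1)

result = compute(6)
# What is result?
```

compute(6) = 6 * 5 * 4 * 3 * 2 * 1 = 720

Answer: 720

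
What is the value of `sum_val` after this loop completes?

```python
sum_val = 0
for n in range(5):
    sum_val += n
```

Sum of 0 to 4 = 10
`sum_val` takes the values: 0 → 1 → 3 → 6 → 10

Answer: 10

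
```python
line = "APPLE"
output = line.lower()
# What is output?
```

Trace:
`line = "APPLE"` → line = 'APPLE'
`output = line.lower()` → output = 'apple'
So output = 'apple'

Answer: 'apple'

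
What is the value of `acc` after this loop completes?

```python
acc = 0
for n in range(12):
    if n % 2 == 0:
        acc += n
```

Sum of even numbers 0 to 11
`acc` takes the values: 0 → 2 → 6 → 12 → 20 → 30

Answer: 30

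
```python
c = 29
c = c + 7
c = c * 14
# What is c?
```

Trace:
`c = 29` → c = 29
`c = c + 7` → c = 36
`c = c * 14` → c = 504
So c = 504

Answer: 504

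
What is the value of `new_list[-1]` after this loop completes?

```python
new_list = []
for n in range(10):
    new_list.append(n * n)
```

Last element of squares 0 to 9
`new_list` takes the values: [] → [0] → [0, 1] → [0, 1, 4] → [0, 1, 4, 9] → [0, 1, 4, 9, 16] → [0, 1, 4, 9, 16, 25] → [0, 1, 4, 9, 16, 25, 36] → [0, 1, 4, 9, 16, 25, 36, 49] → [0, 1, 4, 9, 16, 25, 36, 49, 64] → [0, 1, 4, 9, 16, 25, 36, 49, 64, 81]
So `new_list[-1]` = 81

Answer: 81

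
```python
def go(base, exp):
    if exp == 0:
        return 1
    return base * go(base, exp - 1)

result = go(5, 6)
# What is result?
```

go(5, 6) = 5 * 5 * 5 * 5 * 5 * 5 = 15625

Answer: 15625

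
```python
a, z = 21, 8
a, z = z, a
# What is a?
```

Trace:
`a, z = 21, 8` → a = 21; z = 8
`a, z = z, a` → a = 8; z = 21
So a = 8

Answer: 8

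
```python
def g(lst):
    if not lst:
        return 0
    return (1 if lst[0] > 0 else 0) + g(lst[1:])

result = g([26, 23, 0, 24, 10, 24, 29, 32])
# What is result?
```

Count of positive elements in [26, 23, 0, 24, 10, 24, 29, 32] = 7

Answer: 7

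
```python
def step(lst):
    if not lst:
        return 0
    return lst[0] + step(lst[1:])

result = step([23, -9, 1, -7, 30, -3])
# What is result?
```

23 + (-9) + 1 + (-7) + 30 + (-3) + 0 = 35

Answer: 35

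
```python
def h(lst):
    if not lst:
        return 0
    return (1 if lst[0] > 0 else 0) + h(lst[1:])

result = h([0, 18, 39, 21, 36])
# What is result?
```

Count of positive elements in [0, 18, 39, 21, 36] = 4

Answer: 4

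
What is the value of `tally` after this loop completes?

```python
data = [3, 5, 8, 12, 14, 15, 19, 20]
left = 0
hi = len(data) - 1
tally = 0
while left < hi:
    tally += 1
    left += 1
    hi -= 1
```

Iterations until pointers meet (list length 8)
`tally` takes the values: 0 → 1 → 2 → 3 → 4

Answer: 4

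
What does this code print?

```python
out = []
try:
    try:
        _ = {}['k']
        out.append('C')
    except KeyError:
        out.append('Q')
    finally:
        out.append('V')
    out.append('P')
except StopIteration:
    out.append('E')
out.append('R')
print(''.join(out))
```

Execution trace: 'Q' (inner except KeyError) → 'V' (inner finally) → 'P' (try body, no exception) → 'R' (after the try/except). Output: QVPR

Answer: QVPR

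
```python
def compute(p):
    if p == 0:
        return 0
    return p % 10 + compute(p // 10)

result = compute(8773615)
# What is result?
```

Sum of digits of 8773615: 5 + 1 + 6 + 3 + 7 + 7 + 8 = 37

Answer: 37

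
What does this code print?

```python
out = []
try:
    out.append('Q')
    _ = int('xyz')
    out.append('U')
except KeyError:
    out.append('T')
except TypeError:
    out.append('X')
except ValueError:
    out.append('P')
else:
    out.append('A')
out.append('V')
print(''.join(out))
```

Execution trace: 'Q' (try body) → 'P' (except ValueError) → 'V' (after the try/except). Output: QPV

Answer: QPV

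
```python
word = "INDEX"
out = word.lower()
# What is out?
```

Trace:
`word = "INDEX"` → word = 'INDEX'
`out = word.lower()` → out = 'index'
So out = 'index'

Answer: 'index'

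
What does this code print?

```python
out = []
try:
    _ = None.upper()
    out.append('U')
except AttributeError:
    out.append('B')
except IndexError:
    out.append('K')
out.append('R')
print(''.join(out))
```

Execution trace: 'B' (except AttributeError) → 'R' (after the try/except). Output: BR

Answer: BR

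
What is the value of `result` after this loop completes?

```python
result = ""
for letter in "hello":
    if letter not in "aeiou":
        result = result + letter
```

Remove vowels from 'hello'
`result` takes the values: "" → "h" → "hl" → "hll"

Answer: "hll"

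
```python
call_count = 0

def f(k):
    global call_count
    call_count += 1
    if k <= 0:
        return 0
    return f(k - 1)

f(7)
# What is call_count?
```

Linear recursion stepping by 1: 8 calls from k=7 down to ≤0.

Answer: 8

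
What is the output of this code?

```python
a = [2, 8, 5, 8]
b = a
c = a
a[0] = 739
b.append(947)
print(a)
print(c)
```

Key concept: multiple aliases.
Step by step:
`a = [2, 8, 5, 8]` → a = [2, 8, 5, 8]
`b = a` → b = [2, 8, 5, 8] (same object as a)
`c = a` → c = [2, 8, 5, 8] (same object as a, b)
`a[0] = 739` → a = [739, 8, 5, 8] (same object as b, c); b = [739, 8, 5, 8] (same object as a, c); c = [739, 8, 5, 8] (same object as a, b)
`b.append(947)` → a = [739, 8, 5, 8, 947] (same object as b, c); b = [739, 8, 5, 8, 947] (same object as a, c); c = [739, 8, 5, 8, 947] (same object as a, b)
`print(a)` → prints [739, 8, 5, 8, 947]
`print(c)` → prints [739, 8, 5, 8, 947]

Answer:
[739, 8, 5, 8, 947]
[739, 8, 5, 8, 947]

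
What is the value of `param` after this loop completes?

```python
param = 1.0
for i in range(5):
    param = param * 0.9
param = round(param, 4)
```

Exponential decay: 1.0 * 0.9^5
`param` takes the values: 1.0 → 0.9 → 0.81 → 0.729 → 0.6561 → 0.59049 → 0.5905

Answer: 0.5905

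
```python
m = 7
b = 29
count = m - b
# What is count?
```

Trace:
`m = 7` → m = 7
`b = 29` → b = 29
`count = m - b` → count = -22
So count = -22

Answer: -22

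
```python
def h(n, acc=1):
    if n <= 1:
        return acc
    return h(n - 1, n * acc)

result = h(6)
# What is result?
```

Accumulator trace (n, acc): (6, 1) -> (5, 6) -> (4, 30) -> (3, 120) -> (2, 360) -> (1, 720) -> return 720

Answer: 720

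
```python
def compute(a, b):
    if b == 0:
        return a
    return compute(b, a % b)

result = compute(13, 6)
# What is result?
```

compute(13, 6) -> compute(6, 1) -> compute(1, 0) -> 1

Answer: 1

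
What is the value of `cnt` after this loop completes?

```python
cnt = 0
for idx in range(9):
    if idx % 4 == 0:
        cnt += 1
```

Count numbers divisible by 4 in range(9)
`cnt` takes the values: 0 → 1 → 2 → 3

Answer: 3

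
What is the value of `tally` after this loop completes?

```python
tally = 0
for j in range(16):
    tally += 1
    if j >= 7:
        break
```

Loop breaks when j reaches 7, tally is 8
`tally` takes the values: 0 → 1 → 2 → 3 → 4 → 5 → 6 → 7 → 8

Answer: 8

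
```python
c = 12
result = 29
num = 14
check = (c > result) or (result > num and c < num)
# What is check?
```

Trace:
`c = 12` → c = 12
`result = 29` → result = 29
`num = 14` → num = 14
`check = (c > result) or (result > num and c < num)` → check = True
So check = True

Answer: True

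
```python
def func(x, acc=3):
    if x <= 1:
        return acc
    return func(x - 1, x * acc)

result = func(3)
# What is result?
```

Accumulator trace (n, acc): (3, 3) -> (2, 9) -> (1, 18) -> return 18

Answer: 18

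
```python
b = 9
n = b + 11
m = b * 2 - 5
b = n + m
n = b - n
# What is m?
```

Trace:
`b = 9` → b = 9
`n = b + 11` → n = 20
`m = b * 2 - 5` → m = 13
`b = n + m` → b = 33
`n = b - n` → n = 13
So m = 13

Answer: 13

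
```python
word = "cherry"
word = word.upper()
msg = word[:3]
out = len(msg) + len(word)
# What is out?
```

Trace:
`word = "cherry"` → word = 'cherry'
`word = word.upper()` → word = 'CHERRY'
`msg = word[:3]` → msg = 'CHE'
`out = len(msg) + len(word)` → out = 9
So out = 9

Answer: 9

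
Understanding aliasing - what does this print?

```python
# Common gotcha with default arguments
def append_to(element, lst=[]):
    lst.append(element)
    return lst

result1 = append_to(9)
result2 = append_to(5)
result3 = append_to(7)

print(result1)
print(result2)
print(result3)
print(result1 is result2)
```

Key concept: mutable default argument gotcha.
Step by step:
`result1 = append_to(9)` → result1 = [9]
`result2 = append_to(5)` → result1 = [9, 5] (same object as result2); result2 = [9, 5] (same object as result1)
`result3 = append_to(7)` → result1 = [9, 5, 7] (same object as result2, result3); result2 = [9, 5, 7] (same object as result1, result3); result3 = [9, 5, 7] (same object as result1, result2)
`print(result1)` → prints [9, 5, 7]
`print(result2)` → prints [9, 5, 7]
`print(result3)` → prints [9, 5, 7]
`print(result1 is result2)` → prints True

Answer:
[9, 5, 7]
[9, 5, 7]
[9, 5, 7]
True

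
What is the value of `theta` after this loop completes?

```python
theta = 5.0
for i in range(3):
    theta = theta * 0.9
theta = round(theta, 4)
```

Exponential decay: 5.0 * 0.9^3
`theta` takes the values: 5.0 → 4.5 → 4.05 → 3.645

Answer: 3.645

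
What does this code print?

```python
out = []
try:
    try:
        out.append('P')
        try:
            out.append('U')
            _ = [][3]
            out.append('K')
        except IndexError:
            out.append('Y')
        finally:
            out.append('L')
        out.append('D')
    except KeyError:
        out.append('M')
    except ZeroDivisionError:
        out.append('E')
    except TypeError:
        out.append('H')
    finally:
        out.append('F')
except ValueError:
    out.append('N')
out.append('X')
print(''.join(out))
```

Execution trace: 'P' (try body) → 'U' (inner try body) → 'Y' (inner except IndexError) → 'L' (inner finally) → 'D' (try body, no exception) → 'F' (finally) → 'X' (after the try/except). Output: PUYLDFX

Answer: PUYLDFX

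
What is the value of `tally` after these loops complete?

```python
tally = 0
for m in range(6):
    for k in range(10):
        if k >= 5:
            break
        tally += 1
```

Inner breaks at 5, outer runs 6 times
`tally` takes the values: 0 → 1 → 2 → 3 → 4 → 5 → 6 → 7 → 8 → 9 → 10 → 11 → 12 → 13 → 14 → 15 → 16 → 17 → 18 → 19 → 20 → 21 → 22 → 23 → 24 → 25 → 26 → 27 → 28 → 29 → 30

Answer: 30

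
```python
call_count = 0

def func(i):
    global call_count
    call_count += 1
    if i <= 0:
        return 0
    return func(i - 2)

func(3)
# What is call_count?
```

Linear recursion stepping by 2: 3 calls from i=3 down to ≤0.

Answer: 3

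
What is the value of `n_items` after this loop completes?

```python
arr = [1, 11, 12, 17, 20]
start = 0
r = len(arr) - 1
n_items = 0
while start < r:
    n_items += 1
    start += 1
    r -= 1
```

Iterations until pointers meet (list length 5)
`n_items` takes the values: 0 → 1 → 2

Answer: 2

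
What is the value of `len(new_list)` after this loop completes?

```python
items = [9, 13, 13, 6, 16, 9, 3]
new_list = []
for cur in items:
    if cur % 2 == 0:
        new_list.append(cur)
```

Count even numbers in [9, 13, 13, 6, 16, 9, 3]
`new_list` takes the values: [] → [6] → [6, 16]
So `len(new_list)` = 2

Answer: 2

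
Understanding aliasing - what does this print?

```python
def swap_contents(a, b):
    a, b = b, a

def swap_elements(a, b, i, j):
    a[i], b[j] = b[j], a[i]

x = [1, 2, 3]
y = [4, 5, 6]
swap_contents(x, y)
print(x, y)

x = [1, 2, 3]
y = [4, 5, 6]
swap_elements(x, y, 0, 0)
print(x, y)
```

Key concept: parameter rebinding vs mutation.
Step by step:
`x = [1, 2, 3]` → x = [1, 2, 3]
`y = [4, 5, 6]` → y = [4, 5, 6]
`swap_contents(x, y)` → no visible change to tracked variables
`print(x, y)` → prints [1, 2, 3] [4, 5, 6]
`x = [1, 2, 3]` → x = [1, 2, 3]
`y = [4, 5, 6]` → y = [4, 5, 6]
`swap_elements(x, y, 0, 0)` → x = [4, 2, 3]; y = [1, 5, 6]
`print(x, y)` → prints [4, 2, 3] [1, 5, 6]

Answer:
[1, 2, 3] [4, 5, 6]
[4, 2, 3] [1, 5, 6]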